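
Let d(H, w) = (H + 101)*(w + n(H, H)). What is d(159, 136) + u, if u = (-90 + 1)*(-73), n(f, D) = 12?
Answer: 44977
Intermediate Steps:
u = 6497 (u = -89*(-73) = 6497)
d(H, w) = (12 + w)*(101 + H) (d(H, w) = (H + 101)*(w + 12) = (101 + H)*(12 + w) = (12 + w)*(101 + H))
d(159, 136) + u = (1212 + 12*159 + 101*136 + 159*136) + 6497 = (1212 + 1908 + 13736 + 21624) + 6497 = 38480 + 6497 = 44977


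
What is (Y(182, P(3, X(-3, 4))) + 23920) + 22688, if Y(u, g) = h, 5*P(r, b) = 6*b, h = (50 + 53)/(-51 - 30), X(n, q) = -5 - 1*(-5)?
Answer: 3775145/81 ≈ 46607.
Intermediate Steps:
X(n, q) = 0 (X(n, q) = -5 + 5 = 0)
h = -103/81 (h = 103/(-81) = 103*(-1/81) = -103/81 ≈ -1.2716)
P(r, b) = 6*b/5 (P(r, b) = (6*b)/5 = 6*b/5)
Y(u, g) = -103/81
(Y(182, P(3, X(-3, 4))) + 23920) + 22688 = (-103/81 + 23920) + 22688 = 1937417/81 + 22688 = 3775145/81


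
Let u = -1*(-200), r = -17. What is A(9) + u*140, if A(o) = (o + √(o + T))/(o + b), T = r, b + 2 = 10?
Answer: 476009/17 + 2*I*√2/17 ≈ 28001.0 + 0.16638*I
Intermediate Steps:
b = 8 (b = -2 + 10 = 8)
u = 200
T = -17
A(o) = (o + √(-17 + o))/(8 + o) (A(o) = (o + √(o - 17))/(o + 8) = (o + √(-17 + o))/(8 + o))
A(9) + u*140 = (9 + √(-17 + 9))/(8 + 9) + 200*140 = (9 + √(-8))/17 + 28000 = (9 + 2*I*√2)/17 + 28000 = (9/17 + 2*I*√2/17) + 28000 = 476009/17 + 2*I*√2/17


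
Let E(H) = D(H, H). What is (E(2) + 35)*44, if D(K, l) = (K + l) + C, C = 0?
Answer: 1716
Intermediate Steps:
D(K, l) = K + l (D(K, l) = (K + l) + 0 = K + l)
E(H) = 2*H (E(H) = H + H = 2*H)
(E(2) + 35)*44 = (2*2 + 35)*44 = (4 + 35)*44 = 39*44 = 1716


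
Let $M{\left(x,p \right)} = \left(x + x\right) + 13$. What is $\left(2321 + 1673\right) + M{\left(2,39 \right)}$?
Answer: $4011$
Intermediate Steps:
$M{\left(x,p \right)} = 13 + 2 x$ ($M{\left(x,p \right)} = 2 x + 13 = 13 + 2 x$)
$\left(2321 + 1673\right) + M{\left(2,39 \right)} = \left(2321 + 1673\right) + \left(13 + 2 \cdot 2\right) = 3994 + \left(13 + 4\right) = 3994 + 17 = 4011$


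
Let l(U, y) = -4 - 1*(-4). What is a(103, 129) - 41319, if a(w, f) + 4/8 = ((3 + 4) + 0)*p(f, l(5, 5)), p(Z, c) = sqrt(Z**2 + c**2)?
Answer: -80833/2 ≈ -40417.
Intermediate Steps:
l(U, y) = 0 (l(U, y) = -4 + 4 = 0)
a(w, f) = -1/2 + 7*sqrt(f**2) (a(w, f) = -1/2 + ((3 + 4) + 0)*sqrt(f**2 + 0**2) = -1/2 + (7 + 0)*sqrt(f**2 + 0) = -1/2 + 7*sqrt(f**2))
a(103, 129) - 41319 = (-1/2 + 7*sqrt(129**2)) - 41319 = (-1/2 + 7*sqrt(16641)) - 41319 = (-1/2 + 7*129) - 41319 = (-1/2 + 903) - 41319 = 1805/2 - 41319 = -80833/2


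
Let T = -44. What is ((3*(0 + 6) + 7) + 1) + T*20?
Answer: -854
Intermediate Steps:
((3*(0 + 6) + 7) + 1) + T*20 = ((3*(0 + 6) + 7) + 1) - 44*20 = ((3*6 + 7) + 1) - 880 = ((18 + 7) + 1) - 880 = (25 + 1) - 880 = 26 - 880 = -854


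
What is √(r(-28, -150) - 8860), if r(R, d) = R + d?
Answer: I*√9038 ≈ 95.068*I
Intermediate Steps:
√(r(-28, -150) - 8860) = √((-28 - 150) - 8860) = √(-178 - 8860) = √(-9038) = I*√9038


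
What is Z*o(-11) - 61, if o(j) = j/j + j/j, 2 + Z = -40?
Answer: -145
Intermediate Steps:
Z = -42 (Z = -2 - 40 = -42)
o(j) = 2 (o(j) = 1 + 1 = 2)
Z*o(-11) - 61 = -42*2 - 61 = -84 - 61 = -145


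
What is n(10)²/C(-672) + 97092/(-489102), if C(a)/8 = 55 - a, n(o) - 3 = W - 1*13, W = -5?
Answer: -75773187/474102872 ≈ -0.15982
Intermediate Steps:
n(o) = -15 (n(o) = 3 + (-5 - 1*13) = 3 + (-5 - 13) = 3 - 18 = -15)
C(a) = 440 - 8*a (C(a) = 8*(55 - a) = 440 - 8*a)
n(10)²/C(-672) + 97092/(-489102) = (-15)²/(440 - 8*(-672)) + 97092/(-489102) = 225/(440 + 5376) + 97092*(-1/489102) = 225/5816 - 16182/81517 = -75773187/474102872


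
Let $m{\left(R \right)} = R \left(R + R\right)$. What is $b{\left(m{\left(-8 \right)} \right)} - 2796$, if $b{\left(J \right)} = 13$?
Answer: $-2783$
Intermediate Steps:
$m{\left(R \right)} = 2 R^{2}$ ($m{\left(R \right)} = R 2 R = 2 R^{2}$)
$b{\left(m{\left(-8 \right)} \right)} - 2796 = 13 - 2796 = -2783$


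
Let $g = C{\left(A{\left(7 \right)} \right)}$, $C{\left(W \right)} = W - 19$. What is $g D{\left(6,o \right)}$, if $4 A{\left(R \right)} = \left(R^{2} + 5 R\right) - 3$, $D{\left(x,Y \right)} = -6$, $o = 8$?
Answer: $- \frac{15}{2} \approx -7.5$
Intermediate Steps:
$A{\left(R \right)} = - \frac{3}{4} + \frac{R^{2}}{4} + \frac{5 R}{4}$ ($A{\left(R \right)} = \frac{\left(R^{2} + 5 R\right) - 3}{4} = \frac{-3 + R^{2} + 5 R}{4} = - \frac{3}{4} + \frac{R^{2}}{4} + \frac{5 R}{4}$)
$C{\left(W \right)} = -19 + W$
$g = \frac{5}{4}$ ($g = -19 + \left(- \frac{3}{4} + \frac{7^{2}}{4} + \frac{5}{4} \cdot 7\right) = -19 + \left(- \frac{3}{4} + \frac{1}{4} \cdot 49 + \frac{35}{4}\right) = -19 + \left(- \frac{3}{4} + \frac{49}{4} + \frac{35}{4}\right) = -19 + \frac{81}{4} = \frac{5}{4} \approx 1.25$)
$g D{\left(6,o \right)} = \frac{5}{4} \left(-6\right) = - \frac{15}{2}$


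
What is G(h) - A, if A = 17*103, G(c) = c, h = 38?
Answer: -1713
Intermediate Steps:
A = 1751
G(h) - A = 38 - 1*1751 = 38 - 1751 = -1713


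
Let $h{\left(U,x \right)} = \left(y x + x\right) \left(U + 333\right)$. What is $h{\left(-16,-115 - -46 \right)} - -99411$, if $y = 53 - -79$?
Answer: $-2809698$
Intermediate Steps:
$y = 132$ ($y = 53 + 79 = 132$)
$h{\left(U,x \right)} = 133 x \left(333 + U\right)$ ($h{\left(U,x \right)} = \left(132 x + x\right) \left(U + 333\right) = 133 x \left(333 + U\right)$)
$h{\left(-16,-115 - -46 \right)} - -99411 = 133 \left(-115 - -46\right) \left(333 - 16\right) - -99411 = 133 \left(-115 + 46\right) 317 + 99411 = 133 \left(-69\right) 317 + 99411 = -2909109 + 99411 = -2809698$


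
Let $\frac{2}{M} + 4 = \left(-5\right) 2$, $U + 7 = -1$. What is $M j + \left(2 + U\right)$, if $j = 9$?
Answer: $- \frac{51}{7} \approx -7.2857$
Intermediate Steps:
$U = -8$ ($U = -7 - 1 = -8$)
$M = - \frac{1}{7}$ ($M = \frac{2}{-4 - 10} = \frac{2}{-14} = 2 \left(- \frac{1}{14}\right) = - \frac{1}{7} \approx -0.14286$)
$M j + \left(2 + U\right) = \left(- \frac{1}{7}\right) 9 + \left(2 - 8\right) = - \frac{9}{7} - 6 = - \frac{51}{7}$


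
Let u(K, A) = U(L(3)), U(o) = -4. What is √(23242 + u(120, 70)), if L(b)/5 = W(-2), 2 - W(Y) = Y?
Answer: 3*√2582 ≈ 152.44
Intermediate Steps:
W(Y) = 2 - Y
L(b) = 20 (L(b) = 5*(2 - 1*(-2)) = 5*(2 + 2) = 5*4 = 20)
u(K, A) = -4
√(23242 + u(120, 70)) = √(23242 - 4) = √23238 = 3*√2582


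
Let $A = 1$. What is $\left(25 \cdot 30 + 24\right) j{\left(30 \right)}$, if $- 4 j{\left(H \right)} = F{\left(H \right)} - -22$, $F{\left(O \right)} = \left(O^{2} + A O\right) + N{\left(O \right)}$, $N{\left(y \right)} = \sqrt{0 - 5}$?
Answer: $-184212 - \frac{387 i \sqrt{5}}{2} \approx -1.8421 \cdot 10^{5} - 432.68 i$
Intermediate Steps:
$N{\left(y \right)} = i \sqrt{5}$ ($N{\left(y \right)} = \sqrt{-5} = i \sqrt{5}$)
$F{\left(O \right)} = O + O^{2} + i \sqrt{5}$ ($F{\left(O \right)} = \left(O^{2} + 1 O\right) + i \sqrt{5} = \left(O^{2} + O\right) + i \sqrt{5} = \left(O + O^{2}\right) + i \sqrt{5} = O + O^{2} + i \sqrt{5}$)
$j{\left(H \right)} = - \frac{11}{2} - \frac{H}{4} - \frac{H^{2}}{4} - \frac{i \sqrt{5}}{4}$ ($j{\left(H \right)} = - \frac{\left(H + H^{2} + i \sqrt{5}\right) - -22}{4} = - \frac{\left(H + H^{2} + i \sqrt{5}\right) + 22}{4} = - \frac{22 + H + H^{2} + i \sqrt{5}}{4} = - \frac{11}{2} - \frac{H}{4} - \frac{H^{2}}{4} - \frac{i \sqrt{5}}{4}$)
$\left(25 \cdot 30 + 24\right) j{\left(30 \right)} = \left(25 \cdot 30 + 24\right) \left(- \frac{11}{2} - \frac{15}{2} - \frac{30^{2}}{4} - \frac{i \sqrt{5}}{4}\right) = \left(750 + 24\right) \left(- \frac{11}{2} - \frac{15}{2} - 225 - \frac{i \sqrt{5}}{4}\right) = 774 \left(- \frac{11}{2} - \frac{15}{2} - 225 - \frac{i \sqrt{5}}{4}\right) = 774 \left(-238 - \frac{i \sqrt{5}}{4}\right) = -184212 - \frac{387 i \sqrt{5}}{2}$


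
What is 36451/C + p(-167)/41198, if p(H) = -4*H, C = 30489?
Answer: 761037475/628042911 ≈ 1.2118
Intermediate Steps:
36451/C + p(-167)/41198 = 36451/30489 - 4*(-167)/41198 = 36451*(1/30489) + 668*(1/41198) = 36451/30489 + 334/20599 = 761037475/628042911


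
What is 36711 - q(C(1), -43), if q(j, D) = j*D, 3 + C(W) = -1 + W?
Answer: 36582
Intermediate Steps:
C(W) = -4 + W (C(W) = -3 + (-1 + W) = -4 + W)
q(j, D) = D*j
36711 - q(C(1), -43) = 36711 - (-43)*(-4 + 1) = 36711 - (-43)*(-3) = 36711 - 1*129 = 36711 - 129 = 36582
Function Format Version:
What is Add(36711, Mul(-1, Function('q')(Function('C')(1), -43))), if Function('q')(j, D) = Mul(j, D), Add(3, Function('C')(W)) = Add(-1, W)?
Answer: 36582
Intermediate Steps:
Function('C')(W) = Add(-4, W) (Function('C')(W) = Add(-3, Add(-1, W)) = Add(-4, W))
Function('q')(j, D) = Mul(D, j)
Add(36711, Mul(-1, Function('q')(Function('C')(1), -43))) = Add(36711, Mul(-1, Mul(-43, Add(-4, 1)))) = Add(36711, Mul(-1, Mul(-43, -3))) = Add(36711, Mul(-1, 129)) = Add(36711, -129) = 36582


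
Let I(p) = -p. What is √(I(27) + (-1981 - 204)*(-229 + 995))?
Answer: I*√1673737 ≈ 1293.7*I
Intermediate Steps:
√(I(27) + (-1981 - 204)*(-229 + 995)) = √(-1*27 + (-1981 - 204)*(-229 + 995)) = √(-27 - 2185*766) = √(-27 - 1673710) = √(-1673737) = I*√1673737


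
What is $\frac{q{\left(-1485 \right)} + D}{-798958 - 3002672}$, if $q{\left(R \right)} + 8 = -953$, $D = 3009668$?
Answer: $- \frac{3008707}{3801630} \approx -0.79143$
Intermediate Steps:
$q{\left(R \right)} = -961$ ($q{\left(R \right)} = -8 - 953 = -961$)
$\frac{q{\left(-1485 \right)} + D}{-798958 - 3002672} = \frac{-961 + 3009668}{-798958 - 3002672} = \frac{3008707}{-3801630} = 3008707 \left(- \frac{1}{3801630}\right) = - \frac{3008707}{3801630}$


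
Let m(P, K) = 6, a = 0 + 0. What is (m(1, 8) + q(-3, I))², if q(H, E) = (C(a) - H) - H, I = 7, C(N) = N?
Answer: 144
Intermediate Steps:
a = 0
q(H, E) = -2*H (q(H, E) = (0 - H) - H = -H - H = -2*H)
(m(1, 8) + q(-3, I))² = (6 - 2*(-3))² = (6 + 6)² = 12² = 144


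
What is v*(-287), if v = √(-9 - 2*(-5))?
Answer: -287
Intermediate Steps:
v = 1 (v = √(-9 + 10) = √1 = 1)
v*(-287) = 1*(-287) = -287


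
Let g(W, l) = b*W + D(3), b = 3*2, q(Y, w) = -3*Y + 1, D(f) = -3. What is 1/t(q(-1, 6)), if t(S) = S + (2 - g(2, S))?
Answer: -1/3 ≈ -0.33333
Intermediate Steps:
q(Y, w) = 1 - 3*Y
b = 6
g(W, l) = -3 + 6*W (g(W, l) = 6*W - 3 = -3 + 6*W)
t(S) = -7 + S (t(S) = S + (2 - (-3 + 6*2)) = S + (2 - (-3 + 12)) = S + (2 - 1*9) = S + (2 - 9) = S - 7 = -7 + S)
1/t(q(-1, 6)) = 1/(-7 + (1 - 3*(-1))) = 1/(-7 + (1 + 3)) = 1/(-7 + 4) = 1/(-3) = -1/3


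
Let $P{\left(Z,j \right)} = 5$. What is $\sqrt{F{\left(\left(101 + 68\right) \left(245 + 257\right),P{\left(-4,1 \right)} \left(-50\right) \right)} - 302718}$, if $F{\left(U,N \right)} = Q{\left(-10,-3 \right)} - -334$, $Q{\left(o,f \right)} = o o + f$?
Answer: $i \sqrt{302287} \approx 549.81 i$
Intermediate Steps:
$Q{\left(o,f \right)} = f + o^{2}$ ($Q{\left(o,f \right)} = o^{2} + f = f + o^{2}$)
$F{\left(U,N \right)} = 431$ ($F{\left(U,N \right)} = \left(-3 + \left(-10\right)^{2}\right) - -334 = \left(-3 + 100\right) + 334 = 97 + 334 = 431$)
$\sqrt{F{\left(\left(101 + 68\right) \left(245 + 257\right),P{\left(-4,1 \right)} \left(-50\right) \right)} - 302718} = \sqrt{431 - 302718} = \sqrt{-302287} = i \sqrt{302287}$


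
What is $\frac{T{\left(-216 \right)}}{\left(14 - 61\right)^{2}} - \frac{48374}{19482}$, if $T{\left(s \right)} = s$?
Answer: $- \frac{55533139}{21517869} \approx -2.5808$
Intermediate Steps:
$\frac{T{\left(-216 \right)}}{\left(14 - 61\right)^{2}} - \frac{48374}{19482} = - \frac{216}{\left(14 - 61\right)^{2}} - \frac{48374}{19482} = - \frac{216}{\left(-47\right)^{2}} - \frac{24187}{9741} = - \frac{216}{2209} - \frac{24187}{9741} = - \frac{55533139}{21517869}$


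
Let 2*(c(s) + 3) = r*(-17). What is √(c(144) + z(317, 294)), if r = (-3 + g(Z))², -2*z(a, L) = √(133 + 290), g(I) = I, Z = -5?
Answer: √(-2188 - 6*√47)/2 ≈ 23.607*I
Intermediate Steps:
z(a, L) = -3*√47/2 (z(a, L) = -√(133 + 290)/2 = -3*√47/2)
r = 64 (r = (-3 - 5)² = (-8)² = 64)
c(s) = -547 (c(s) = -3 + (64*(-17))/2 = -3 + (½)*(-1088) = -3 - 544 = -547)
√(c(144) + z(317, 294)) = √(-547 - 3*√47/2)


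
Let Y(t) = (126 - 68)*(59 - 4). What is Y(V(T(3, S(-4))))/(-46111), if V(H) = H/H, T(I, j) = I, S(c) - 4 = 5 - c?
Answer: -3190/46111 ≈ -0.069181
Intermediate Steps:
S(c) = 9 - c (S(c) = 4 + (5 - c) = 9 - c)
V(H) = 1
Y(t) = 3190 (Y(t) = 58*55 = 3190)
Y(V(T(3, S(-4))))/(-46111) = 3190/(-46111) = 3190*(-1/46111) = -3190/46111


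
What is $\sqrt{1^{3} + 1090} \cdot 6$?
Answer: $6 \sqrt{1091} \approx 198.18$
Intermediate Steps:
$\sqrt{1^{3} + 1090} \cdot 6 = \sqrt{1 + 1090} \cdot 6 = \sqrt{1091} \cdot 6 = 6 \sqrt{1091}$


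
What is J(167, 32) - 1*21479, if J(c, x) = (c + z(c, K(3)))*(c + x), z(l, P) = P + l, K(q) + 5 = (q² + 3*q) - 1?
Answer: 47375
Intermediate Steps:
K(q) = -6 + q² + 3*q (K(q) = -5 + ((q² + 3*q) - 1) = -5 + (-1 + q² + 3*q) = -6 + q² + 3*q)
J(c, x) = (12 + 2*c)*(c + x) (J(c, x) = (c + ((-6 + 3² + 3*3) + c))*(c + x) = (c + ((-6 + 9 + 9) + c))*(c + x) = (c + (12 + c))*(c + x) = (12 + 2*c)*(c + x))
J(167, 32) - 1*21479 = (2*167² + 12*167 + 12*32 + 2*167*32) - 1*21479 = (2*27889 + 2004 + 384 + 10688) - 21479 = (55778 + 2004 + 384 + 10688) - 21479 = 68854 - 21479 = 47375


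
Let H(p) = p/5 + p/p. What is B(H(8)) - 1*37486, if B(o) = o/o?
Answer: -37485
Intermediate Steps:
H(p) = 1 + p/5 (H(p) = p*(1/5) + 1 = p/5 + 1 = 1 + p/5)
B(o) = 1
B(H(8)) - 1*37486 = 1 - 1*37486 = 1 - 37486 = -37485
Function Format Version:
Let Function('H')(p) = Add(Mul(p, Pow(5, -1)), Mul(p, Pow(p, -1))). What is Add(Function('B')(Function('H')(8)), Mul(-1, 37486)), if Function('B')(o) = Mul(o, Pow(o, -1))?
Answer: -37485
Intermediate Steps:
Function('H')(p) = Add(1, Mul(Rational(1, 5), p)) (Function('H')(p) = Add(Mul(p, Rational(1, 5)), 1) = Add(Mul(Rational(1, 5), p), 1) = Add(1, Mul(Rational(1, 5), p)))
Function('B')(o) = 1
Add(Function('B')(Function('H')(8)), Mul(-1, 37486)) = Add(1, Mul(-1, 37486)) = Add(1, -37486) = -37485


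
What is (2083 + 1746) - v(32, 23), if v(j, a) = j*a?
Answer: 3093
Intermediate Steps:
v(j, a) = a*j
(2083 + 1746) - v(32, 23) = (2083 + 1746) - 23*32 = 3829 - 1*736 = 3829 - 736 = 3093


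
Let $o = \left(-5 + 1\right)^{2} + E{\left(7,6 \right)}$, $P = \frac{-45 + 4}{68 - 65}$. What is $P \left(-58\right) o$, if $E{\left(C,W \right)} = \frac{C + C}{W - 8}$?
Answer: $7134$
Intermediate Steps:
$E{\left(C,W \right)} = \frac{2 C}{-8 + W}$
$P = - \frac{41}{3} \approx -13.667$
$o = 9$ ($o = \left(-5 + 1\right)^{2} + 2 \cdot 7 \frac{1}{-8 + 6} = \left(-4\right)^{2} + 2 \cdot 7 \frac{1}{-2} = 16 + 2 \cdot 7 \left(- \frac{1}{2}\right) = 16 - 7 = 9$)
$P \left(-58\right) o = \left(- \frac{41}{3}\right) \left(-58\right) 9 = \frac{2378}{3} \cdot 9 = 7134$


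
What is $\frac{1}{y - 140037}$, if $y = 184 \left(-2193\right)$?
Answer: $- \frac{1}{543549} \approx -1.8398 \cdot 10^{-6}$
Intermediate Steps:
$y = -403512$
$\frac{1}{y - 140037} = \frac{1}{-403512 - 140037} = \frac{1}{-543549} = - \frac{1}{543549}$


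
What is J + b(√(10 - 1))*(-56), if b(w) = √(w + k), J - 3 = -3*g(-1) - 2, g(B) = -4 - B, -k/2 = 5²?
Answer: 10 - 56*I*√47 ≈ 10.0 - 383.92*I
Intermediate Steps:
k = -50 (k = -2*5² = -2*25 = -50)
J = 10 (J = 3 + (-3*(-4 - 1*(-1)) - 2) = 3 + (-3*(-4 + 1) - 2) = 3 + (-3*(-3) - 2) = 3 + (9 - 2) = 3 + 7 = 10)
b(w) = √(-50 + w) (b(w) = √(w - 50) = √(-50 + w))
J + b(√(10 - 1))*(-56) = 10 + √(-50 + √(10 - 1))*(-56) = 10 + √(-50 + √9)*(-56) = 10 + √(-50 + 3)*(-56) = 10 + √(-47)*(-56) = 10 + (I*√47)*(-56) = 10 - 56*I*√47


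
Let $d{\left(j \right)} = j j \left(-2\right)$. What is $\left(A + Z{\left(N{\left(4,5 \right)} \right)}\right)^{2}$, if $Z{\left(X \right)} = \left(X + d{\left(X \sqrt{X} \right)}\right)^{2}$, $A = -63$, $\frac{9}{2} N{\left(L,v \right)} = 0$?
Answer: $3969$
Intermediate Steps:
$d{\left(j \right)} = - 2 j^{2}$ ($d{\left(j \right)} = j^{2} \left(-2\right) = - 2 j^{2}$)
$N{\left(L,v \right)} = 0$ ($N{\left(L,v \right)} = \frac{2}{9} \cdot 0 = 0$)
$Z{\left(X \right)} = \left(X - 2 X^{3}\right)^{2}$ ($Z{\left(X \right)} = \left(X - 2 \left(X \sqrt{X}\right)^{2}\right)^{2} = \left(X - 2 \left(X^{\frac{3}{2}}\right)^{2}\right)^{2} = \left(X - 2 X^{3}\right)^{2}$)
$\left(A + Z{\left(N{\left(4,5 \right)} \right)}\right)^{2} = \left(-63 + 0^{2} \left(-1 + 2 \cdot 0^{2}\right)^{2}\right)^{2} = \left(-63 + 0 \left(-1 + 2 \cdot 0\right)^{2}\right)^{2} = \left(-63 + 0 \left(-1 + 0\right)^{2}\right)^{2} = \left(-63 + 0 \left(-1\right)^{2}\right)^{2} = \left(-63 + 0 \cdot 1\right)^{2} = \left(-63 + 0\right)^{2} = \left(-63\right)^{2} = 3969$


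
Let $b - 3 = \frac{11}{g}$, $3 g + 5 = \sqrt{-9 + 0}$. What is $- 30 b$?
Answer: $\frac{945}{17} + \frac{1485 i}{17} \approx 55.588 + 87.353 i$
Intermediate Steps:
$g = - \frac{5}{3} + i$ ($g = - \frac{5}{3} + \frac{\sqrt{-9 + 0}}{3} = - \frac{5}{3} + \frac{\sqrt{-9}}{3} = - \frac{5}{3} + \frac{3 i}{3} = - \frac{5}{3} + i \approx -1.6667 + 1.0 i$)
$b = 3 + \frac{99 \left(- \frac{5}{3} - i\right)}{34}$ ($b = 3 + \frac{11}{- \frac{5}{3} + i} = 3 + 11 \frac{9 \left(- \frac{5}{3} - i\right)}{34} = 3 + \frac{99 \left(- \frac{5}{3} - i\right)}{34} \approx -1.8529 - 2.9118 i$)
$- 30 b = - 30 \left(- \frac{63}{34} - \frac{99 i}{34}\right) = \frac{945}{17} + \frac{1485 i}{17}$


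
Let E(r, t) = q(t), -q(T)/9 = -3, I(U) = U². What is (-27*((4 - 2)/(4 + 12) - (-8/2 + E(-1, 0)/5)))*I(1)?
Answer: 1377/40 ≈ 34.425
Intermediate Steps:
q(T) = 27 (q(T) = -9*(-3) = 27)
E(r, t) = 27
(-27*((4 - 2)/(4 + 12) - (-8/2 + E(-1, 0)/5)))*I(1) = -27*((4 - 2)/(4 + 12) - (-8/2 + 27/5))*1² = -27*(2/16 - (-8*½ + 27*(⅕)))*1 = -27*(2*(1/16) - (-4 + 27/5))*1 = -27*(⅛ - 1*7/5)*1 = -27*(⅛ - 7/5)*1 = -27*(-51/40)*1 = (1377/40)*1 = 1377/40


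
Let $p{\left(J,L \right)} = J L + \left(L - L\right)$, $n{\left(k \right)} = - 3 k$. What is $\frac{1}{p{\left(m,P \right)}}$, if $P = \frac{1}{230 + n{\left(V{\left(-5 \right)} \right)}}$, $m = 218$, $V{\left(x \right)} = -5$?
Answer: $\frac{245}{218} \approx 1.1239$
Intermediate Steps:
$P = \frac{1}{245}$ ($P = \frac{1}{230 - -15} = \frac{1}{230 + 15} = \frac{1}{245} \approx 0.0040816$)
$p{\left(J,L \right)} = J L$ ($p{\left(J,L \right)} = J L + 0 = J L$)
$\frac{1}{p{\left(m,P \right)}} = \frac{1}{218 \cdot \frac{1}{245}} = \frac{1}{\frac{218}{245}} = \frac{245}{218}$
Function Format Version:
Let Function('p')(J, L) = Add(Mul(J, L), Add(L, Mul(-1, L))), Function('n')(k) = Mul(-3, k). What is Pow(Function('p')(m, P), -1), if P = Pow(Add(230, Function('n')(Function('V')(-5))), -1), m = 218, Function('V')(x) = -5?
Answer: Rational(245, 218) ≈ 1.1239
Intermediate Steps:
P = Rational(1, 245) (P = Pow(Add(230, Mul(-3, -5)), -1) = Pow(Add(230, 15), -1) = Pow(245, -1) = Rational(1, 245) ≈ 0.0040816)
Function('p')(J, L) = Mul(J, L) (Function('p')(J, L) = Add(Mul(J, L), 0) = Mul(J, L))
Pow(Function('p')(m, P), -1) = Pow(Mul(218, Rational(1, 245)), -1) = Pow(Rational(218, 245), -1) = Rational(245, 218)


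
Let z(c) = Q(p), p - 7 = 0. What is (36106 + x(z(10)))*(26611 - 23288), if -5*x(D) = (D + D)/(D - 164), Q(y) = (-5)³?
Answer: 34674122632/289 ≈ 1.1998e+8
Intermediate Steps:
p = 7 (p = 7 + 0 = 7)
Q(y) = -125
z(c) = -125
x(D) = -2*D/(5*(-164 + D)) (x(D) = -(D + D)/(5*(D - 164)) = -2*D/(5*(-164 + D)))
(36106 + x(z(10)))*(26611 - 23288) = (36106 - 2*(-125)/(-820 + 5*(-125)))*(26611 - 23288) = (36106 - 2*(-125)/(-820 - 625))*3323 = (36106 - 2*(-125)/(-1445))*3323 = (36106 - 2*(-125)*(-1/1445))*3323 = (36106 - 50/289)*3323 = (10434584/289)*3323 = 34674122632/289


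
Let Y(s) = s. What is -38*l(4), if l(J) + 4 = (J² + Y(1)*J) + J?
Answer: -760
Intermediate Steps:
l(J) = -4 + J² + 2*J (l(J) = -4 + ((J² + 1*J) + J) = -4 + ((J² + J) + J) = -4 + ((J + J²) + J) = -4 + (J² + 2*J) = -4 + J² + 2*J)
-38*l(4) = -38*(-4 + 4² + 2*4) = -38*(-4 + 16 + 8) = -38*20 = -760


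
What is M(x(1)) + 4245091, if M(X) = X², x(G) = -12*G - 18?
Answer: 4245991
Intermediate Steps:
x(G) = -18 - 12*G
M(x(1)) + 4245091 = (-18 - 12*1)² + 4245091 = (-18 - 12)² + 4245091 = (-30)² + 4245091 = 900 + 4245091 = 4245991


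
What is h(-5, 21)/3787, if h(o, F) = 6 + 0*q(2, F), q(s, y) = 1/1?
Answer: 6/3787 ≈ 0.0015844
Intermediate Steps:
q(s, y) = 1
h(o, F) = 6 (h(o, F) = 6 + 0*1 = 6 + 0 = 6)
h(-5, 21)/3787 = 6/3787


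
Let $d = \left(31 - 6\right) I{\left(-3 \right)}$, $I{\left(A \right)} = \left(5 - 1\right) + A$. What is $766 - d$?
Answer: $741$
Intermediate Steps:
$I{\left(A \right)} = 4 + A$
$d = 25$ ($d = \left(31 - 6\right) \left(4 - 3\right) = 25 \cdot 1 = 25$)
$766 - d = 766 - 25 = 741$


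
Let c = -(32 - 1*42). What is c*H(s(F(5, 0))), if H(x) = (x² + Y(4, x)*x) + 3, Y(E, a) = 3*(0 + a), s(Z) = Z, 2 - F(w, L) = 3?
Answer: 70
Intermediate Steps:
F(w, L) = -1 (F(w, L) = 2 - 1*3 = 2 - 3 = -1)
Y(E, a) = 3*a
H(x) = 3 + 4*x² (H(x) = (x² + (3*x)*x) + 3 = (x² + 3*x²) + 3 = 4*x² + 3 = 3 + 4*x²)
c = 10 (c = -(32 - 42) = -1*(-10) = 10)
c*H(s(F(5, 0))) = 10*(3 + 4*(-1)²) = 10*(3 + 4*1) = 10*(3 + 4) = 10*7 = 70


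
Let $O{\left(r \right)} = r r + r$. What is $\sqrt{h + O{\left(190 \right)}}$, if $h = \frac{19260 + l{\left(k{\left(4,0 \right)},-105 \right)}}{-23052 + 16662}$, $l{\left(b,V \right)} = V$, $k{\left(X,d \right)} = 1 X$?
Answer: $\frac{\sqrt{6585220038}}{426} \approx 190.49$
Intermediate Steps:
$O{\left(r \right)} = r + r^{2}$ ($O{\left(r \right)} = r^{2} + r = r + r^{2}$)
$k{\left(X,d \right)} = X$
$h = - \frac{1277}{426}$ ($h = \frac{19260 - 105}{-23052 + 16662} = \frac{19155}{-6390} = 19155 \left(- \frac{1}{6390}\right) = - \frac{1277}{426} \approx -2.9977$)
$\sqrt{h + O{\left(190 \right)}} = \sqrt{- \frac{1277}{426} + 190 \left(1 + 190\right)} = \sqrt{- \frac{1277}{426} + 190 \cdot 191} = \sqrt{- \frac{1277}{426} + 36290} = \sqrt{\frac{15458263}{426}} = \frac{\sqrt{6585220038}}{426}$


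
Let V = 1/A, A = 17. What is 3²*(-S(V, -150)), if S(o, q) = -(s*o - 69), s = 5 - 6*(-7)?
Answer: -10134/17 ≈ -596.12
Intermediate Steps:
s = 47 (s = 5 + 42 = 47)
V = 1/17 ≈ 0.058824
S(o, q) = 69 - 47*o (S(o, q) = -(47*o - 69) = -(-69 + 47*o) = 69 - 47*o)
3²*(-S(V, -150)) = 3²*(-(69 - 47*1/17)) = 9*(-(69 - 47/17)) = 9*(-1*1126/17) = 9*(-1126/17) = -10134/17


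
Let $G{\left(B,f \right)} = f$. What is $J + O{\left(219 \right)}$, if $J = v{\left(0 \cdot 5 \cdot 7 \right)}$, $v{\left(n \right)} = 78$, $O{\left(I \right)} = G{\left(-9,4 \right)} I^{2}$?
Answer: $191922$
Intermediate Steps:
$O{\left(I \right)} = 4 I^{2}$
$J = 78$
$J + O{\left(219 \right)} = 78 + 4 \cdot 219^{2} = 78 + 4 \cdot 47961 = 78 + 191844 = 191922$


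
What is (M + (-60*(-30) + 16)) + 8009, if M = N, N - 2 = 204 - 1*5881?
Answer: 4150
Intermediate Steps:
N = -5675 (N = 2 + (204 - 1*5881) = 2 + (204 - 5881) = 2 - 5677 = -5675)
M = -5675
(M + (-60*(-30) + 16)) + 8009 = (-5675 + (-60*(-30) + 16)) + 8009 = (-5675 + (1800 + 16)) + 8009 = (-5675 + 1816) + 8009 = -3859 + 8009 = 4150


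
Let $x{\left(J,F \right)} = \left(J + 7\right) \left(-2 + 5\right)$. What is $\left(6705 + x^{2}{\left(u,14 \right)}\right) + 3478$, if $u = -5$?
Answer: $10219$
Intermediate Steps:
$x{\left(J,F \right)} = 21 + 3 J$ ($x{\left(J,F \right)} = \left(7 + J\right) 3 = 21 + 3 J$)
$\left(6705 + x^{2}{\left(u,14 \right)}\right) + 3478 = \left(6705 + \left(21 + 3 \left(-5\right)\right)^{2}\right) + 3478 = \left(6705 + \left(21 - 15\right)^{2}\right) + 3478 = \left(6705 + 6^{2}\right) + 3478 = \left(6705 + 36\right) + 3478 = 6741 + 3478 = 10219$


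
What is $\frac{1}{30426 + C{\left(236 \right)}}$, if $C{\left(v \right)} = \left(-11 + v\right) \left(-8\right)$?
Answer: $\frac{1}{28626} \approx 3.4933 \cdot 10^{-5}$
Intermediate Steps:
$C{\left(v \right)} = 88 - 8 v$
$\frac{1}{30426 + C{\left(236 \right)}} = \frac{1}{30426 + \left(88 - 1888\right)} = \frac{1}{30426 - 1800} = \frac{1}{28626}$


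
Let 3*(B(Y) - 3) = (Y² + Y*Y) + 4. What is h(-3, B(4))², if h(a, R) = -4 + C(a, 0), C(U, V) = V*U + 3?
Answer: 1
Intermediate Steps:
B(Y) = 13/3 + 2*Y²/3 (B(Y) = 3 + ((Y² + Y*Y) + 4)/3 = 3 + ((Y² + Y²) + 4)/3 = 3 + (2*Y² + 4)/3 = 3 + (4 + 2*Y²)/3 = 3 + (4/3 + 2*Y²/3) = 13/3 + 2*Y²/3)
C(U, V) = 3 + U*V (C(U, V) = U*V + 3 = 3 + U*V)
h(a, R) = -1 (h(a, R) = -4 + (3 + a*0) = -4 + (3 + 0) = -4 + 3 = -1)
h(-3, B(4))² = (-1)² = 1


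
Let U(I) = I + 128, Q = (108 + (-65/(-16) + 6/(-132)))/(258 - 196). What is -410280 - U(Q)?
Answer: -4478391811/10912 ≈ -4.1041e+5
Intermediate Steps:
Q = 19715/10912 (Q = (108 + (-65*(-1/16) + 6*(-1/132)))/62 = (108 + (65/16 - 1/22))*(1/62) = (108 + 707/176)*(1/62) = (19715/176)*(1/62) = 19715/10912 ≈ 1.8067)
U(I) = 128 + I
-410280 - U(Q) = -410280 - (128 + 19715/10912) = -410280 - 1*1416451/10912 = -410280 - 1416451/10912 = -4478391811/10912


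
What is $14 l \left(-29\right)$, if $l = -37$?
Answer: $15022$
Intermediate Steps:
$14 l \left(-29\right) = 14 \left(-37\right) \left(-29\right) = \left(-518\right) \left(-29\right) = 15022$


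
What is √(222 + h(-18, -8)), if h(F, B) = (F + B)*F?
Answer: √690 ≈ 26.268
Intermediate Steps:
h(F, B) = F*(B + F) (h(F, B) = (B + F)*F = F*(B + F))
√(222 + h(-18, -8)) = √(222 - 18*(-8 - 18)) = √(222 - 18*(-26)) = √(222 + 468) = √690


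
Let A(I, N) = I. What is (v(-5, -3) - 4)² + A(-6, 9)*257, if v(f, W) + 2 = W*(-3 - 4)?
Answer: -1317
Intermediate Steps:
v(f, W) = -2 - 7*W (v(f, W) = -2 + W*(-3 - 4) = -2 + W*(-7) = -2 - 7*W)
(v(-5, -3) - 4)² + A(-6, 9)*257 = ((-2 - 7*(-3)) - 4)² - 6*257 = ((-2 + 21) - 4)² - 1542 = (19 - 4)² - 1542 = 15² - 1542 = 225 - 1542 = -1317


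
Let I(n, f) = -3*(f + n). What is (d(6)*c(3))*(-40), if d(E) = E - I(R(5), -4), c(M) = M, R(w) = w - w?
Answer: 720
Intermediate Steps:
R(w) = 0
I(n, f) = -3*f - 3*n
d(E) = -12 + E (d(E) = E - (-3*(-4) - 3*0) = E - (12 + 0) = E - 1*12 = E - 12 = -12 + E)
(d(6)*c(3))*(-40) = ((-12 + 6)*3)*(-40) = -6*3*(-40) = -18*(-40) = 720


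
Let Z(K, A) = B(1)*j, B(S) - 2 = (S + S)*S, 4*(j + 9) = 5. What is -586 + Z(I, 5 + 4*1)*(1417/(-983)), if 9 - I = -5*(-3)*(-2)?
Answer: -532111/983 ≈ -541.31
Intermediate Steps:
j = -31/4 (j = -9 + (¼)*5 = -9 + 5/4 = -31/4 ≈ -7.7500)
I = 39 (I = 9 - (-5*(-3))*(-2) = 9 - 15*(-2) = 9 - 1*(-30) = 9 + 30 = 39)
B(S) = 2 + 2*S² (B(S) = 2 + (S + S)*S = 2 + (2*S)*S = 2 + 2*S²)
Z(K, A) = -31 (Z(K, A) = (2 + 2*1²)*(-31/4) = (2 + 2*1)*(-31/4) = (2 + 2)*(-31/4) = 4*(-31/4) = -31)
-586 + Z(I, 5 + 4*1)*(1417/(-983)) = -586 - 43927/(-983) = -586 - 43927*(-1)/983 = -586 - 31*(-1417/983) = -586 + 43927/983 = -532111/983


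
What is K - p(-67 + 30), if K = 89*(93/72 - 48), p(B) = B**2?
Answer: -132625/24 ≈ -5526.0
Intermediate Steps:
K = -99769/24 (K = 89*(93*(1/72) - 48) = 89*(31/24 - 48) = 89*(-1121/24) = -99769/24 ≈ -4157.0)
K - p(-67 + 30) = -99769/24 - (-67 + 30)**2 = -99769/24 - 1*(-37)**2 = -99769/24 - 1*1369 = -99769/24 - 1369 = -132625/24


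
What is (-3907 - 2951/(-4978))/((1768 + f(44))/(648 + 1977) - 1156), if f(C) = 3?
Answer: 177860625/52602526 ≈ 3.3812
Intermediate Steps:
(-3907 - 2951/(-4978))/((1768 + f(44))/(648 + 1977) - 1156) = (-3907 - 2951/(-4978))/((1768 + 3)/(648 + 1977) - 1156) = (-3907 - 2951*(-1/4978))/(1771/2625 - 1156) = (-3907 + 2951/4978)/(1771*(1/2625) - 1156) = -19446095/(4978*(253/375 - 1156)) = -19446095/(4978*(-433247/375)) = -19446095/4978*(-375/433247) = 177860625/52602526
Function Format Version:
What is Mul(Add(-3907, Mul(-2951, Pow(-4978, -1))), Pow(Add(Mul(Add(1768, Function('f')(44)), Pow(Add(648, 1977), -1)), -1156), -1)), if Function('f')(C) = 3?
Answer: Rational(177860625, 52602526) ≈ 3.3812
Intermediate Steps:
Mul(Add(-3907, Mul(-2951, Pow(-4978, -1))), Pow(Add(Mul(Add(1768, Function('f')(44)), Pow(Add(648, 1977), -1)), -1156), -1)) = Mul(Add(-3907, Mul(-2951, Pow(-4978, -1))), Pow(Add(Mul(Add(1768, 3), Pow(Add(648, 1977), -1)), -1156), -1)) = Mul(Add(-3907, Mul(-2951, Rational(-1, 4978))), Pow(Add(Mul(1771, Pow(2625, -1)), -1156), -1)) = Mul(Add(-3907, Rational(2951, 4978)), Pow(Add(Mul(1771, Rational(1, 2625)), -1156), -1)) = Mul(Rational(-19446095, 4978), Pow(Add(Rational(253, 375), -1156), -1)) = Mul(Rational(-19446095, 4978), Pow(Rational(-433247, 375), -1)) = Mul(Rational(-19446095, 4978), Rational(-375, 433247)) = Rational(177860625, 52602526)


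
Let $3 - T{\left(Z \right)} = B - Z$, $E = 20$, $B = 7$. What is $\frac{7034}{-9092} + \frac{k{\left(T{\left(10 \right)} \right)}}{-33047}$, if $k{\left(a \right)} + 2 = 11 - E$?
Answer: $- \frac{116176293}{150231662} \approx -0.77331$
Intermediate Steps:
$T{\left(Z \right)} = -4 + Z$ ($T{\left(Z \right)} = 3 - \left(7 - Z\right) = 3 + \left(-7 + Z\right) = -4 + Z$)
$k{\left(a \right)} = -11$ ($k{\left(a \right)} = -2 + \left(11 - 20\right) = -2 - 9 = -11$)
$\frac{7034}{-9092} + \frac{k{\left(T{\left(10 \right)} \right)}}{-33047} = \frac{7034}{-9092} - \frac{11}{-33047} = 7034 \left(- \frac{1}{9092}\right) - - \frac{11}{33047} = - \frac{3517}{4546} + \frac{11}{33047} = - \frac{116176293}{150231662}$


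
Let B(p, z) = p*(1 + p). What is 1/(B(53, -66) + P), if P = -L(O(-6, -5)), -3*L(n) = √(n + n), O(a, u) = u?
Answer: 12879/36859703 - 3*I*√10/73719406 ≈ 0.00034941 - 1.2869e-7*I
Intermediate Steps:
L(n) = -√2*√n/3 (L(n) = -√(n + n)/3 = -√2*√n/3)
P = I*√10/3 (P = -(-1)*√2*√(-5)/3 = -(-1)*√2*I*√5/3 = -(-1)*I*√10/3 = I*√10/3 ≈ 1.0541*I)
1/(B(53, -66) + P) = 1/(53*(1 + 53) + I*√10/3) = 1/(53*54 + I*√10/3) = 1/(2862 + I*√10/3)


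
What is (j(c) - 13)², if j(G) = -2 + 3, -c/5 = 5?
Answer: 144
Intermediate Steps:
c = -25 (c = -5*5 = -25)
j(G) = 1
(j(c) - 13)² = (1 - 13)² = (-12)² = 144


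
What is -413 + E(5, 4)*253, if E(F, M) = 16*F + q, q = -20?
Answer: 14767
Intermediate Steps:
E(F, M) = -20 + 16*F (E(F, M) = 16*F - 20 = -20 + 16*F)
-413 + E(5, 4)*253 = -413 + (-20 + 16*5)*253 = -413 + (-20 + 80)*253 = -413 + 60*253 = -413 + 15180 = 14767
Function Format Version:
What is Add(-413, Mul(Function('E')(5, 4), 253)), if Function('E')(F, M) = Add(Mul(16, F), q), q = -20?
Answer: 14767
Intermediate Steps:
Function('E')(F, M) = Add(-20, Mul(16, F)) (Function('E')(F, M) = Add(Mul(16, F), -20) = Add(-20, Mul(16, F)))
Add(-413, Mul(Function('E')(5, 4), 253)) = Add(-413, Mul(Add(-20, Mul(16, 5)), 253)) = Add(-413, Mul(Add(-20, 80), 253)) = Add(-413, Mul(60, 253)) = Add(-413, 15180) = 14767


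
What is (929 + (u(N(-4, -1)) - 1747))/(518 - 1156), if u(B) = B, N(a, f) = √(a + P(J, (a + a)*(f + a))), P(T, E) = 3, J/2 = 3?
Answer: 409/319 - I/638 ≈ 1.2821 - 0.0015674*I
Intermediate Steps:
J = 6 (J = 2*3 = 6)
N(a, f) = √(3 + a) (N(a, f) = √(a + 3) = √(3 + a))
(929 + (u(N(-4, -1)) - 1747))/(518 - 1156) = (929 + (√(3 - 4) - 1747))/(518 - 1156) = (929 + (√(-1) - 1747))/(-638) = (929 + (I - 1747))*(-1/638) = (929 + (-1747 + I))*(-1/638) = (-818 + I)*(-1/638) = 409/319 - I/638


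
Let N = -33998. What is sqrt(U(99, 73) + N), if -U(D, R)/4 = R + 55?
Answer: I*sqrt(34510) ≈ 185.77*I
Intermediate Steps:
U(D, R) = -220 - 4*R (U(D, R) = -4*(R + 55) = -4*(55 + R) = -220 - 4*R)
sqrt(U(99, 73) + N) = sqrt((-220 - 4*73) - 33998) = sqrt((-220 - 292) - 33998) = sqrt(-512 - 33998) = sqrt(-34510) = I*sqrt(34510)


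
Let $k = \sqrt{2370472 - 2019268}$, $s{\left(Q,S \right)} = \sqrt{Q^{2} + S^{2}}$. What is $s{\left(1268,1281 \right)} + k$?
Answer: $\sqrt{3248785} + 2 \sqrt{87801} \approx 2395.1$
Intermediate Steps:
$k = 2 \sqrt{87801}$ ($k = \sqrt{351204} = 2 \sqrt{87801} \approx 592.63$)
$s{\left(1268,1281 \right)} + k = \sqrt{1268^{2} + 1281^{2}} + 2 \sqrt{87801} = \sqrt{1607824 + 1640961} + 2 \sqrt{87801} = \sqrt{3248785} + 2 \sqrt{87801}$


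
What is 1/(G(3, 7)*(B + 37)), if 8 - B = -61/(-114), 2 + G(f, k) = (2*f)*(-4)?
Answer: -57/65897 ≈ -0.00086499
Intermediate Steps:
G(f, k) = -2 - 8*f (G(f, k) = -2 + (2*f)*(-4) = -2 - 8*f)
B = 851/114 (B = 8 - (-61)/(-114) = 8 - (-61)*(-1)/114 = 8 - 1*61/114 = 8 - 61/114 = 851/114 ≈ 7.4649)
1/(G(3, 7)*(B + 37)) = 1/((-2 - 8*3)*(851/114 + 37)) = 1/((-2 - 24)*(5069/114)) = 1/(-26*5069/114) = 1/(-65897/57) = -57/65897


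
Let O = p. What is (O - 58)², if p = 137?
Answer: 6241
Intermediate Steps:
O = 137
(O - 58)² = (137 - 58)² = 79² = 6241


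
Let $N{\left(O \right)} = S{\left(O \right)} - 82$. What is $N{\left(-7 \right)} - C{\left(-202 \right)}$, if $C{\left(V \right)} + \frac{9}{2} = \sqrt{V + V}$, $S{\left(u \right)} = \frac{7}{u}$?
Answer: $- \frac{157}{2} - 2 i \sqrt{101} \approx -78.5 - 20.1 i$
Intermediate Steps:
$N{\left(O \right)} = -82 + \frac{7}{O}$ ($N{\left(O \right)} = \frac{7}{O} - 82 = -82 + \frac{7}{O}$)
$C{\left(V \right)} = - \frac{9}{2} + \sqrt{2} \sqrt{V}$ ($C{\left(V \right)} = - \frac{9}{2} + \sqrt{V + V} = - \frac{9}{2} + \sqrt{2 V} = - \frac{9}{2} + \sqrt{2} \sqrt{V}$)
$N{\left(-7 \right)} - C{\left(-202 \right)} = \left(-82 + \frac{7}{-7}\right) - \left(- \frac{9}{2} + \sqrt{2} \sqrt{-202}\right) = \left(-82 + 7 \left(- \frac{1}{7}\right)\right) - \left(- \frac{9}{2} + \sqrt{2} i \sqrt{202}\right) = \left(-82 - 1\right) - \left(- \frac{9}{2} + 2 i \sqrt{101}\right) = -83 + \left(\frac{9}{2} - 2 i \sqrt{101}\right) = - \frac{157}{2} - 2 i \sqrt{101}$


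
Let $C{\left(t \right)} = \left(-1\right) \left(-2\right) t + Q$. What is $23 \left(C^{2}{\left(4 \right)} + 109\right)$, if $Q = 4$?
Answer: $5819$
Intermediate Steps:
$C{\left(t \right)} = 4 + 2 t$ ($C{\left(t \right)} = \left(-1\right) \left(-2\right) t + 4 = 2 t + 4 = 4 + 2 t$)
$23 \left(C^{2}{\left(4 \right)} + 109\right) = 23 \left(\left(4 + 2 \cdot 4\right)^{2} + 109\right) = 23 \left(\left(4 + 8\right)^{2} + 109\right) = 23 \left(12^{2} + 109\right) = 23 \left(144 + 109\right) = 23 \cdot 253 = 5819$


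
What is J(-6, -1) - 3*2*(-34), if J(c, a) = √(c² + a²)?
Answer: 204 + √37 ≈ 210.08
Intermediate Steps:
J(c, a) = √(a² + c²)
J(-6, -1) - 3*2*(-34) = √((-1)² + (-6)²) - 3*2*(-34) = √(1 + 36) - 6*(-34) = √37 + 204 = 204 + √37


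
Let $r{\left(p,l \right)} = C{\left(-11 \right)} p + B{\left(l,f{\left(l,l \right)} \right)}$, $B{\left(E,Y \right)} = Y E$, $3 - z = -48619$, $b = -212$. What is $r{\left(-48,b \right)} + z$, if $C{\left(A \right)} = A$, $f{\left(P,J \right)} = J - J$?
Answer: $49150$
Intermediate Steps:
$f{\left(P,J \right)} = 0$
$z = 48622$ ($z = 3 - -48619 = 3 + 48619 = 48622$)
$B{\left(E,Y \right)} = E Y$
$r{\left(p,l \right)} = - 11 p$ ($r{\left(p,l \right)} = - 11 p + l 0 = - 11 p + 0 = - 11 p$)
$r{\left(-48,b \right)} + z = \left(-11\right) \left(-48\right) + 48622 = 528 + 48622 = 49150$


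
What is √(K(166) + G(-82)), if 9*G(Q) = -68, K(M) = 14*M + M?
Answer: √22342/3 ≈ 49.824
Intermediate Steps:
K(M) = 15*M
G(Q) = -68/9 (G(Q) = (⅑)*(-68) = -68/9)
√(K(166) + G(-82)) = √(15*166 - 68/9) = √(2490 - 68/9) = √(22342/9) = √22342/3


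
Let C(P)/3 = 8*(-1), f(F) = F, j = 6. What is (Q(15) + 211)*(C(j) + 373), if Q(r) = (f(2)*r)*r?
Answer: 230689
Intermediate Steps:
C(P) = -24 (C(P) = 3*(8*(-1)) = 3*(-8) = -24)
Q(r) = 2*r² (Q(r) = (2*r)*r = 2*r²)
(Q(15) + 211)*(C(j) + 373) = (2*15² + 211)*(-24 + 373) = (2*225 + 211)*349 = (450 + 211)*349 = 661*349 = 230689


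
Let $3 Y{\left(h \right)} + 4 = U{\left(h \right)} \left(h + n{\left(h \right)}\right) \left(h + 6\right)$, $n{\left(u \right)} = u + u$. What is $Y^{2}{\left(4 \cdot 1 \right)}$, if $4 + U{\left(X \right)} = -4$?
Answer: $\frac{929296}{9} \approx 1.0326 \cdot 10^{5}$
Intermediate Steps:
$n{\left(u \right)} = 2 u$
$U{\left(X \right)} = -8$ ($U{\left(X \right)} = -4 - 4 = -8$)
$Y{\left(h \right)} = - \frac{4}{3} - 8 h \left(6 + h\right)$ ($Y{\left(h \right)} = - \frac{4}{3} + \frac{\left(-8\right) \left(h + 2 h\right) \left(h + 6\right)}{3} = - \frac{4}{3} + \frac{\left(-8\right) 3 h \left(6 + h\right)}{3} = - \frac{4}{3} + \frac{\left(-24\right) h \left(6 + h\right)}{3} = - \frac{4}{3} - 8 h \left(6 + h\right)$)
$Y^{2}{\left(4 \cdot 1 \right)} = \left(- \frac{4}{3} - 48 \cdot 4 \cdot 1 - 8 \left(4 \cdot 1\right)^{2}\right)^{2} = \left(- \frac{4}{3} - 192 - 8 \cdot 4^{2}\right)^{2} = \left(- \frac{4}{3} - 192 - 128\right)^{2} = \left(- \frac{964}{3}\right)^{2} = \frac{929296}{9}$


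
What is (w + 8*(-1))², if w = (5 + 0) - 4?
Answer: 49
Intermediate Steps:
w = 1 (w = 5 - 4 = 1)
(w + 8*(-1))² = (1 + 8*(-1))² = (1 - 8)² = (-7)² = 49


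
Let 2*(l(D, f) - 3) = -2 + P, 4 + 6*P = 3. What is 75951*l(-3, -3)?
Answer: 582291/4 ≈ 1.4557e+5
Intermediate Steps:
P = -1/6 (P = -2/3 + (1/6)*3 = -2/3 + 1/2 = -1/6 ≈ -0.16667)
l(D, f) = 23/12 (l(D, f) = 3 + (-2 - 1/6)/2 = 3 + (1/2)*(-13/6) = 3 - 13/12 = 23/12)
75951*l(-3, -3) = 75951*(23/12) = 582291/4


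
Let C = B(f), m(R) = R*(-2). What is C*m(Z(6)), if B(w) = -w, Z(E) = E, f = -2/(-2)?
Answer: 12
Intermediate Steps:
f = 1 (f = -2*(-½) = 1)
m(R) = -2*R
C = -1 (C = -1*1 = -1)
C*m(Z(6)) = -(-2)*6 = -1*(-12) = 12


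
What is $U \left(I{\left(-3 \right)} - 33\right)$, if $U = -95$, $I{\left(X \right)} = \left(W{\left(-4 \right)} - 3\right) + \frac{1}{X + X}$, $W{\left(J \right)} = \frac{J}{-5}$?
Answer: $\frac{20159}{6} \approx 3359.8$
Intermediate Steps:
$W{\left(J \right)} = - \frac{J}{5}$ ($W{\left(J \right)} = J \left(- \frac{1}{5}\right) = - \frac{J}{5}$)
$I{\left(X \right)} = - \frac{11}{5} + \frac{1}{2 X}$ ($I{\left(X \right)} = \left(\left(- \frac{1}{5}\right) \left(-4\right) - 3\right) + \frac{1}{X + X} = \left(\frac{4}{5} - 3\right) + \frac{1}{2 X} = - \frac{11}{5} + \frac{1}{2 X}$)
$U \left(I{\left(-3 \right)} - 33\right) = - 95 \left(\frac{5 - -66}{10 \left(-3\right)} - 33\right) = - 95 \left(\frac{1}{10} \left(- \frac{1}{3}\right) \left(5 + 66\right) - 33\right) = - 95 \left(\frac{1}{10} \left(- \frac{1}{3}\right) 71 - 33\right) = - 95 \left(- \frac{71}{30} - 33\right) = \left(-95\right) \left(- \frac{1061}{30}\right) = \frac{20159}{6}$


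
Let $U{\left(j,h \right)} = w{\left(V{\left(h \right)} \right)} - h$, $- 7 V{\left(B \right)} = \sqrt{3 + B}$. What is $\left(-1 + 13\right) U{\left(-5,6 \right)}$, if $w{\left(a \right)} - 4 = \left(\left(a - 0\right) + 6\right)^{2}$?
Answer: $\frac{17076}{49} \approx 348.49$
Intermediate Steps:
$V{\left(B \right)} = - \frac{\sqrt{3 + B}}{7}$
$w{\left(a \right)} = 4 + \left(6 + a\right)^{2}$ ($w{\left(a \right)} = 4 + \left(\left(a - 0\right) + 6\right)^{2} = 4 + \left(\left(a + 0\right) + 6\right)^{2} = 4 + \left(a + 6\right)^{2} = 4 + \left(6 + a\right)^{2}$)
$U{\left(j,h \right)} = 4 + \left(6 - \frac{\sqrt{3 + h}}{7}\right)^{2} - h$ ($U{\left(j,h \right)} = \left(4 + \left(6 - \frac{\sqrt{3 + h}}{7}\right)^{2}\right) - h = 4 + \left(6 - \frac{\sqrt{3 + h}}{7}\right)^{2} - h$)
$\left(-1 + 13\right) U{\left(-5,6 \right)} = \left(-1 + 13\right) \left(\frac{1963}{49} - \frac{288}{49} - \frac{12 \sqrt{3 + 6}}{7}\right) = 12 \left(\frac{1963}{49} - \frac{288}{49} - \frac{12 \sqrt{9}}{7}\right) = 12 \left(\frac{1963}{49} - \frac{288}{49} - \frac{36}{7}\right) = 12 \cdot \frac{1423}{49} = \frac{17076}{49}$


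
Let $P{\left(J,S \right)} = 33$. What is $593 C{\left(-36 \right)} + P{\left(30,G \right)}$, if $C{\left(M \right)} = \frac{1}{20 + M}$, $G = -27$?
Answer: $- \frac{65}{16} \approx -4.0625$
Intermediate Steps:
$593 C{\left(-36 \right)} + P{\left(30,G \right)} = \frac{593}{20 - 36} + 33 = \frac{593}{-16} + 33 = 593 \left(- \frac{1}{16}\right) + 33 = - \frac{593}{16} + 33 = - \frac{65}{16}$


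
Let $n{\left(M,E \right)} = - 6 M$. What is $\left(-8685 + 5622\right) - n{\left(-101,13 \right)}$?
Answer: $-3669$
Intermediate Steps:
$\left(-8685 + 5622\right) - n{\left(-101,13 \right)} = \left(-8685 + 5622\right) - \left(-6\right) \left(-101\right) = -3063 - 606 = -3669$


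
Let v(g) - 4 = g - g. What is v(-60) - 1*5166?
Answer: -5162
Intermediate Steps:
v(g) = 4 (v(g) = 4 + (g - g) = 4 + 0 = 4)
v(-60) - 1*5166 = 4 - 1*5166 = 4 - 5166 = -5162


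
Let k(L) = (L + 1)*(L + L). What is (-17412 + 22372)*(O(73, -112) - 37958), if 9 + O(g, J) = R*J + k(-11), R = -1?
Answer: -186669600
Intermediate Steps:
k(L) = 2*L*(1 + L) (k(L) = (1 + L)*(2*L) = 2*L*(1 + L))
O(g, J) = 211 - J (O(g, J) = -9 + (-J + 2*(-11)*(1 - 11)) = -9 + (-J + 2*(-11)*(-10)) = -9 + (-J + 220) = -9 + (220 - J) = 211 - J)
(-17412 + 22372)*(O(73, -112) - 37958) = (-17412 + 22372)*((211 - 1*(-112)) - 37958) = 4960*((211 + 112) - 37958) = 4960*(323 - 37958) = 4960*(-37635) = -186669600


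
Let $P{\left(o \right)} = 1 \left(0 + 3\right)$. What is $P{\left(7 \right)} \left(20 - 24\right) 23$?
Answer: $-276$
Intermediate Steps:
$P{\left(o \right)} = 3$ ($P{\left(o \right)} = 1 \cdot 3 = 3$)
$P{\left(7 \right)} \left(20 - 24\right) 23 = 3 \left(20 - 24\right) 23 = 3 \left(-4\right) 23 = \left(-12\right) 23 = -276$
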